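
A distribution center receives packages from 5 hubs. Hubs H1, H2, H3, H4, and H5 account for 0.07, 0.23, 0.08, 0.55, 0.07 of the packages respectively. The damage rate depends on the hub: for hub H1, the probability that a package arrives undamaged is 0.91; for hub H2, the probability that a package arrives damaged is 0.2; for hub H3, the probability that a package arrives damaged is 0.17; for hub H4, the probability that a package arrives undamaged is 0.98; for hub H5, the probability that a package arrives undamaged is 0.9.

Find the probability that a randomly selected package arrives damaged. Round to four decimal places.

P(D) ≈ 0.0839

P(D|H1) = 1 − 0.91 = 0.09.
P(D|H4) = 1 − 0.98 = 0.02.
P(D|H5) = 1 − 0.9 = 0.1.
Using total probability over the partition,
P(D) = P(D|H1)·P(H1) + P(D|H2)·P(H2) + P(D|H3)·P(H3) + P(D|H4)·P(H4) + P(D|H5)·P(H5)
      = 0.09·0.07 + 0.2·0.23 + 0.17·0.08 + 0.02·0.55 + 0.1·0.07
      = 0.0063 + 0.046 + 0.0136 + 0.011 + 0.007 = 0.0839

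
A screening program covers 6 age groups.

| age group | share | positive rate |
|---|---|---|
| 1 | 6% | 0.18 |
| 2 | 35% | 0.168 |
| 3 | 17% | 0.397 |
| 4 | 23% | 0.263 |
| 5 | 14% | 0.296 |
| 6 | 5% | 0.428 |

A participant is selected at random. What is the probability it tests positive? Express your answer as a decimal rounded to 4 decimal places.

P(T) = P(T|1)·P(1) + P(T|2)·P(2) + P(T|3)·P(3) + P(T|4)·P(4) + P(T|5)·P(5) + P(T|6)·P(6)
      = 0.18·0.06 + 0.168·0.35 + 0.397·0.17 + 0.263·0.23 + 0.296·0.14 + 0.428·0.05
      = 0.0108 + 0.0588 + 0.06749 + 0.06049 + 0.04144 + 0.0214 = 0.26042

P(T) ≈ 0.2604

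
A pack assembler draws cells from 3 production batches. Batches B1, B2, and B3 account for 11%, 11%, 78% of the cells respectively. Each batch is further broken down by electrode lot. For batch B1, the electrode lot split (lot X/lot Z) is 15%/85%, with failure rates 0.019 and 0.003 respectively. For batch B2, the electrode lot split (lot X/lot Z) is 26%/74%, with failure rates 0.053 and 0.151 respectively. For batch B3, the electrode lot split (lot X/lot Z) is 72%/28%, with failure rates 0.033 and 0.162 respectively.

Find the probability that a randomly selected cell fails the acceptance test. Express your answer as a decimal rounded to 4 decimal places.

P(F|B1) = 0.15·0.019 + 0.85·0.003 = 0.00285 + 0.00255 = 0.0054
P(F|B2) = 0.26·0.053 + 0.74·0.151 = 0.01378 + 0.11174 = 0.12552
P(F|B3) = 0.72·0.033 + 0.28·0.162 = 0.02376 + 0.04536 = 0.06912
Then overall,
P(F) = 0.11·0.0054 + 0.11·0.12552 + 0.78·0.06912
      = 0.000594 + 0.0138072 + 0.0539136 = 0.0683148

0.0683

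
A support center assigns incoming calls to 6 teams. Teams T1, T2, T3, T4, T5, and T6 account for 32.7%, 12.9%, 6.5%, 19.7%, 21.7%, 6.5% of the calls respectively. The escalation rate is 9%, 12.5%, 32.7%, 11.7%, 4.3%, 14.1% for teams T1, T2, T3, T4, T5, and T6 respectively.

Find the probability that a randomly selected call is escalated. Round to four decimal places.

P(E) ≈ 0.1084

Summing over the partition,
P(E) = P(E|T1)·P(T1) + P(E|T2)·P(T2) + P(E|T3)·P(T3) + P(E|T4)·P(T4) + P(E|T5)·P(T5) + P(E|T6)·P(T6)
      = 0.09·0.327 + 0.125·0.129 + 0.327·0.065 + 0.117·0.197 + 0.043·0.217 + 0.141·0.065
      = 0.02943 + 0.016125 + 0.021255 + 0.023049 + 0.009331 + 0.009165 = 0.108355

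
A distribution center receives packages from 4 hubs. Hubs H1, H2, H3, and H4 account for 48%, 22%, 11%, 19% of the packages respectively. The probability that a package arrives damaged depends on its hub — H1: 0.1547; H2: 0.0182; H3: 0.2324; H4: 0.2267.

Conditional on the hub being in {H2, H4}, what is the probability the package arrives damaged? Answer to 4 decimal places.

Let S = {H2, H4}.
P(S) = 0.22 + 0.19 = 0.41.
P(D ∩ S) = 0.0182·0.22 + 0.2267·0.19 = 0.004004 + 0.043073 = 0.047077.
P(D | S) = 0.047077 / 0.41 = 0.114822…

0.1148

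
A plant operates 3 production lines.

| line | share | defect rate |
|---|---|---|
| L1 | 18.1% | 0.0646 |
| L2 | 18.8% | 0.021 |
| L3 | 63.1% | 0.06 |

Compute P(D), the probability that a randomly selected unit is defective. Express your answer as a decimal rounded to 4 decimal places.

Summing over the partition,
P(D) = P(D|L1)·P(L1) + P(D|L2)·P(L2) + P(D|L3)·P(L3)
      = 0.0646·0.181 + 0.021·0.188 + 0.06·0.631
      = 0.0116926 + 0.003948 + 0.03786 = 0.0535006

P(D) ≈ 0.0535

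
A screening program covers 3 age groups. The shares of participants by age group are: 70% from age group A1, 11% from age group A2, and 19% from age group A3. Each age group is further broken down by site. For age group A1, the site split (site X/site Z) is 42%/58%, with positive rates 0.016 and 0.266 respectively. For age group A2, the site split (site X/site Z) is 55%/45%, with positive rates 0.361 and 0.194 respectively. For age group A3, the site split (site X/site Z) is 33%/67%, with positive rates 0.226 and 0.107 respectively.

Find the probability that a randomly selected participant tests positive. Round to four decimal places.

0.1719

P(T|A1) = 0.42·0.016 + 0.58·0.266 = 0.00672 + 0.15428 = 0.161
P(T|A2) = 0.55·0.361 + 0.45·0.194 = 0.19855 + 0.0873 = 0.28585
P(T|A3) = 0.33·0.226 + 0.67·0.107 = 0.07458 + 0.07169 = 0.14627
Then overall,
P(T) = 0.7·0.161 + 0.11·0.28585 + 0.19·0.14627
      = 0.1127 + 0.0314435 + 0.0277913 = 0.1719348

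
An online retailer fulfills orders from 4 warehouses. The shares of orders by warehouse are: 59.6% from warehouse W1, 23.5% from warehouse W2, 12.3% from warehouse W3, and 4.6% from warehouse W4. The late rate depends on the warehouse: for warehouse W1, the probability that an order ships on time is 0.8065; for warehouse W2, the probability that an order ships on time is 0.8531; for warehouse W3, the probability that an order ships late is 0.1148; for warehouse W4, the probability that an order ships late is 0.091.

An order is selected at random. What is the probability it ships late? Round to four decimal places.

P(L|W1) = 1 − 0.8065 = 0.1935.
P(L|W2) = 1 − 0.8531 = 0.1469.
Using total probability over the partition,
P(L) = P(L|W1)·P(W1) + P(L|W2)·P(W2) + P(L|W3)·P(W3) + P(L|W4)·P(W4)
      = 0.1935·0.596 + 0.1469·0.235 + 0.1148·0.123 + 0.091·0.046
      = 0.115326 + 0.0345215 + 0.0141204 + 0.004186 = 0.1681539

0.1682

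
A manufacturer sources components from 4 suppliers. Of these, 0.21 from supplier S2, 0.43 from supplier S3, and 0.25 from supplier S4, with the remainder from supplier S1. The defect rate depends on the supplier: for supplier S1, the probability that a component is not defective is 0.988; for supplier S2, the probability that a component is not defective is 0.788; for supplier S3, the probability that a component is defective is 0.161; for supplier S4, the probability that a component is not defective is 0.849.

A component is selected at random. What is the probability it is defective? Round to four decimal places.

P(D) ≈ 0.1528

P(S1) = 1 − (0.21 + 0.43 + 0.25) = 0.11.
P(D|S1) = 1 − 0.988 = 0.012.
P(D|S2) = 1 − 0.788 = 0.212.
P(D|S4) = 1 − 0.849 = 0.151.
P(D) = P(D|S1)·P(S1) + P(D|S2)·P(S2) + P(D|S3)·P(S3) + P(D|S4)·P(S4)
      = 0.012·0.11 + 0.212·0.21 + 0.161·0.43 + 0.151·0.25
      = 0.00132 + 0.04452 + 0.06923 + 0.03775 = 0.15282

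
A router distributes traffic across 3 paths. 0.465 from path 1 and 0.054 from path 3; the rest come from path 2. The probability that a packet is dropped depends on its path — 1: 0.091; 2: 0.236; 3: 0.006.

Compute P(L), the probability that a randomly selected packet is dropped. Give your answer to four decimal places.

P(2) = 1 − (0.465 + 0.054) = 0.481.
Summing over the partition,
P(L) = P(L|1)·P(1) + P(L|2)·P(2) + P(L|3)·P(3)
      = 0.091·0.465 + 0.236·0.481 + 0.006·0.054
      = 0.042315 + 0.113516 + 0.000324 = 0.156155

0.1562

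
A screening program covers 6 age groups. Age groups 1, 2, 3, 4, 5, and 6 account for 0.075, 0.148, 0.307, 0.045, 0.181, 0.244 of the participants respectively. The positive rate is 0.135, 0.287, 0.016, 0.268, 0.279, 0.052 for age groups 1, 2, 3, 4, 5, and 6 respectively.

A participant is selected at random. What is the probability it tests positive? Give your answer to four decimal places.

P(T) ≈ 0.1328

By the law of total probability,
P(T) = P(T|1)·P(1) + P(T|2)·P(2) + P(T|3)·P(3) + P(T|4)·P(4) + P(T|5)·P(5) + P(T|6)·P(6)
      = 0.135·0.075 + 0.287·0.148 + 0.016·0.307 + 0.268·0.045 + 0.279·0.181 + 0.052·0.244
      = 0.010125 + 0.042476 + 0.004912 + 0.01206 + 0.050499 + 0.012688 = 0.13276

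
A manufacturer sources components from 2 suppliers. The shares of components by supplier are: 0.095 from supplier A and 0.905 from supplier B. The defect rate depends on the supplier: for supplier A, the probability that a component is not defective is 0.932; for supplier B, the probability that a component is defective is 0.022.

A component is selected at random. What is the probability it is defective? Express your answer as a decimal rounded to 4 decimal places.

0.0264

P(D|A) = 1 − 0.932 = 0.068.
P(D) = P(D|A)·P(A) + P(D|B)·P(B)
      = 0.068·0.095 + 0.022·0.905
      = 0.00646 + 0.01991 = 0.02637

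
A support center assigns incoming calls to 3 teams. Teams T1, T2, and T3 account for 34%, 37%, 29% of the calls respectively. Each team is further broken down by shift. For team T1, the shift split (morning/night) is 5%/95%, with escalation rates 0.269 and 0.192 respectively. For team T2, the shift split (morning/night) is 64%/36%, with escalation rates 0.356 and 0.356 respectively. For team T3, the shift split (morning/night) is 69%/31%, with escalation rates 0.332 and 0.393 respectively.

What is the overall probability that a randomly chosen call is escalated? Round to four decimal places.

0.3001

P(E|T1) = 0.05·0.269 + 0.95·0.192 = 0.01345 + 0.1824 = 0.19585
P(E|T2) = 0.64·0.356 + 0.36·0.356 = 0.22784 + 0.12816 = 0.356
P(E|T3) = 0.69·0.332 + 0.31·0.393 = 0.22908 + 0.12183 = 0.35091
By total probability over the outer partition,
P(E) = 0.34·0.19585 + 0.37·0.356 + 0.29·0.35091
      = 0.066589 + 0.13172 + 0.1017639 = 0.3000729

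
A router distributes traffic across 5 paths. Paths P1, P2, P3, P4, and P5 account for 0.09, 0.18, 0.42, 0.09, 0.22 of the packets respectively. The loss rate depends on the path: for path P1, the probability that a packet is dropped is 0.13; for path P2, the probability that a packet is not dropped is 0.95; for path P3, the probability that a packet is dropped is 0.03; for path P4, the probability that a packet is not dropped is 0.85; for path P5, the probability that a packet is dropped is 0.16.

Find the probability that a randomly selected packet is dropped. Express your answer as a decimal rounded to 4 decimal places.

P(L|P2) = 1 − 0.95 = 0.05.
P(L|P4) = 1 − 0.85 = 0.15.
P(L) = P(L|P1)·P(P1) + P(L|P2)·P(P2) + P(L|P3)·P(P3) + P(L|P4)·P(P4) + P(L|P5)·P(P5)
      = 0.13·0.09 + 0.05·0.18 + 0.03·0.42 + 0.15·0.09 + 0.16·0.22
      = 0.0117 + 0.009 + 0.0126 + 0.0135 + 0.0352 = 0.082

P(L) ≈ 0.0820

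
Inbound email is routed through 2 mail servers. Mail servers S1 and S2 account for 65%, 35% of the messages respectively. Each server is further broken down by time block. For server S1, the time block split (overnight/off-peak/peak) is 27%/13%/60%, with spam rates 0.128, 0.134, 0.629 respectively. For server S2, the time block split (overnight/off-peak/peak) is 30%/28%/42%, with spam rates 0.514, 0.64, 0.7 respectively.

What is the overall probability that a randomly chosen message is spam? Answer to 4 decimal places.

P(S|S1) = 0.27·0.128 + 0.13·0.134 + 0.6·0.629 = 0.03456 + 0.01742 + 0.3774 = 0.42938
P(S|S2) = 0.3·0.514 + 0.28·0.64 + 0.42·0.7 = 0.1542 + 0.1792 + 0.294 = 0.6274
By total probability over the outer partition,
P(S) = 0.65·0.42938 + 0.35·0.6274
      = 0.279097 + 0.21959 = 0.498687

0.4987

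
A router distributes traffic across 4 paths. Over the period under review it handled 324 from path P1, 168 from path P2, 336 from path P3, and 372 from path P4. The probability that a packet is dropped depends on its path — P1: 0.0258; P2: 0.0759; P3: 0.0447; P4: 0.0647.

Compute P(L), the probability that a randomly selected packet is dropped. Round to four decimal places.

P(L) ≈ 0.0502

Total: 324 + 168 + 336 + 372 = 1200.
P(P1) = 324/1200 = 0.27. P(P2) = 168/1200 = 0.14. P(P3) = 336/1200 = 0.28. P(P4) = 372/1200 = 0.31.
P(L) = P(L|P1)·P(P1) + P(L|P2)·P(P2) + P(L|P3)·P(P3) + P(L|P4)·P(P4)
      = 0.0258·0.27 + 0.0759·0.14 + 0.0447·0.28 + 0.0647·0.31
      = 0.006966 + 0.010626 + 0.012516 + 0.020057 = 0.050165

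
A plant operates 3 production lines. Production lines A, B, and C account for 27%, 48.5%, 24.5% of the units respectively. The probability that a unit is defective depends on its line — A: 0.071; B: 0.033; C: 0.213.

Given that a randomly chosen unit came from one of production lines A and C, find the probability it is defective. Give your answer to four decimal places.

Let S = {A, C}.
P(S) = 0.27 + 0.245 = 0.515.
P(D ∩ S) = 0.071·0.27 + 0.213·0.245 = 0.01917 + 0.052185 = 0.071355.
P(D | S) = 0.071355 / 0.515 = 0.138553…

P(D|S) ≈ 0.1386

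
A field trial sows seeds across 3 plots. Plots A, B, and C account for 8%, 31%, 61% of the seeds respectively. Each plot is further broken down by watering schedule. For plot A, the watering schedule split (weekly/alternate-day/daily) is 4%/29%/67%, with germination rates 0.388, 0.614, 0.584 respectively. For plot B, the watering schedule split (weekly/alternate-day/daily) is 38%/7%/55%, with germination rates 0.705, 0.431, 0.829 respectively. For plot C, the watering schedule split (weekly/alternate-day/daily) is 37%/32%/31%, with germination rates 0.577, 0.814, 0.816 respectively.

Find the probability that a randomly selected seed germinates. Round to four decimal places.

P(G|A) = 0.04·0.388 + 0.29·0.614 + 0.67·0.584 = 0.01552 + 0.17806 + 0.39128 = 0.58486
P(G|B) = 0.38·0.705 + 0.07·0.431 + 0.55·0.829 = 0.2679 + 0.03017 + 0.45595 = 0.75402
P(G|C) = 0.37·0.577 + 0.32·0.814 + 0.31·0.816 = 0.21349 + 0.26048 + 0.25296 = 0.72693
By total probability over the outer partition,
P(G) = 0.08·0.58486 + 0.31·0.75402 + 0.61·0.72693
      = 0.0467888 + 0.2337462 + 0.4434273 = 0.7239623

0.7240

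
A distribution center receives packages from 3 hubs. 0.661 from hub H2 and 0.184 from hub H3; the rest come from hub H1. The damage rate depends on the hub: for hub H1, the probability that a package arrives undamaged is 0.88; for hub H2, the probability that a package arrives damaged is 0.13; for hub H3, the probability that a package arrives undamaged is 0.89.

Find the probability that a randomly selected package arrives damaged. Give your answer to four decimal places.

P(D) ≈ 0.1248

P(H1) = 1 − (0.661 + 0.184) = 0.155.
P(D|H1) = 1 − 0.88 = 0.12.
P(D|H3) = 1 − 0.89 = 0.11.
Using total probability over the partition,
P(D) = P(D|H1)·P(H1) + P(D|H2)·P(H2) + P(D|H3)·P(H3)
      = 0.12·0.155 + 0.13·0.661 + 0.11·0.184
      = 0.0186 + 0.08593 + 0.02024 = 0.12477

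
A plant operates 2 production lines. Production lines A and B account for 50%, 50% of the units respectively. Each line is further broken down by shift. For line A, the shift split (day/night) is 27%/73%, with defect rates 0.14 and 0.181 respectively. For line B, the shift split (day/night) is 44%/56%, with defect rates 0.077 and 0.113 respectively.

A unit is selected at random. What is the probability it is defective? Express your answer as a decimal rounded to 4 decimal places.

0.1335

P(D|A) = 0.27·0.14 + 0.73·0.181 = 0.0378 + 0.13213 = 0.16993
P(D|B) = 0.44·0.077 + 0.56·0.113 = 0.03388 + 0.06328 = 0.09716
By total probability over the outer partition,
P(D) = 0.5·0.16993 + 0.5·0.09716
      = 0.084965 + 0.04858 = 0.133545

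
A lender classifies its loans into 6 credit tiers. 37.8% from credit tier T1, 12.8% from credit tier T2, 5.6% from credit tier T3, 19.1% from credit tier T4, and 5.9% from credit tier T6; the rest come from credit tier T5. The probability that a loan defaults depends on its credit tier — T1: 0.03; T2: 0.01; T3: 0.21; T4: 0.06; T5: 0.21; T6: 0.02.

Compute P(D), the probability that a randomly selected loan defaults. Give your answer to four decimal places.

0.0765

P(T5) = 1 − (0.378 + 0.128 + 0.056 + 0.191 + 0.059) = 0.188.
Summing over the partition,
P(D) = P(D|T1)·P(T1) + P(D|T2)·P(T2) + P(D|T3)·P(T3) + P(D|T4)·P(T4) + P(D|T5)·P(T5) + P(D|T6)·P(T6)
      = 0.03·0.378 + 0.01·0.128 + 0.21·0.056 + 0.06·0.191 + 0.21·0.188 + 0.02·0.059
      = 0.01134 + 0.00128 + 0.01176 + 0.01146 + 0.03948 + 0.00118 = 0.0765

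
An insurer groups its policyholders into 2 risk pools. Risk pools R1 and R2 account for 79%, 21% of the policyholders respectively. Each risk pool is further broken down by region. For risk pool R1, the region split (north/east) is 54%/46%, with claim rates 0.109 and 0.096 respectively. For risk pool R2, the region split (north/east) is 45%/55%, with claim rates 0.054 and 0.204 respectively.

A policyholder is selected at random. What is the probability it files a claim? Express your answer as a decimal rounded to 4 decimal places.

P(C) ≈ 0.1101

P(C|R1) = 0.54·0.109 + 0.46·0.096 = 0.05886 + 0.04416 = 0.10302
P(C|R2) = 0.45·0.054 + 0.55·0.204 = 0.0243 + 0.1122 = 0.1365
By total probability over the outer partition,
P(C) = 0.79·0.10302 + 0.21·0.1365
      = 0.0813858 + 0.028665 = 0.1100508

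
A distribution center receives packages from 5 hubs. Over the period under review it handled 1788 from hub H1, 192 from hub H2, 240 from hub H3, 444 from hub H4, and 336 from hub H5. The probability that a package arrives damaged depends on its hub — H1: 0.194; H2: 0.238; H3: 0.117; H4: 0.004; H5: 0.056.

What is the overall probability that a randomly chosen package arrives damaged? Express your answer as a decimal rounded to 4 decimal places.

Total: 1788 + 192 + 240 + 444 + 336 = 3000.
P(H1) = 1788/3000 = 0.596. P(H2) = 192/3000 = 0.064. P(H3) = 240/3000 = 0.08. P(H4) = 444/3000 = 0.148. P(H5) = 336/3000 = 0.112.
P(D) = P(D|H1)·P(H1) + P(D|H2)·P(H2) + P(D|H3)·P(H3) + P(D|H4)·P(H4) + P(D|H5)·P(H5)
      = 0.194·0.596 + 0.238·0.064 + 0.117·0.08 + 0.004·0.148 + 0.056·0.112
      = 0.115624 + 0.015232 + 0.00936 + 0.000592 + 0.006272 = 0.14708

0.1471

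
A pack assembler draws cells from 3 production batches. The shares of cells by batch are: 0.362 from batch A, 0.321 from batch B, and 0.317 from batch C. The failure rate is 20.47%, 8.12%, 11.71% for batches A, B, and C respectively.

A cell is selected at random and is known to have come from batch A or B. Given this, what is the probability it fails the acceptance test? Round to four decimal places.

P(F|S) ≈ 0.1467

Let S = {A, B}.
P(S) = 0.362 + 0.321 = 0.683.
P(F ∩ S) = 0.2047·0.362 + 0.0812·0.321 = 0.0741014 + 0.0260652 = 0.1001666.
P(F | S) = 0.1001666 / 0.683 = 0.146657…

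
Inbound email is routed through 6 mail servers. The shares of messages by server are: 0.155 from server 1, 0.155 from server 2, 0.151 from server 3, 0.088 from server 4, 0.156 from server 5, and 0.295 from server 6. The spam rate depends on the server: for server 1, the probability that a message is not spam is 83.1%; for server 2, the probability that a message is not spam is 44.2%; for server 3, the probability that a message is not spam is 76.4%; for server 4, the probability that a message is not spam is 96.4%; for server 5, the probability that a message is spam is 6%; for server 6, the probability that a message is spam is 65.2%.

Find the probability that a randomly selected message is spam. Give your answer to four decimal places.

P(S) ≈ 0.3532

P(S|1) = 1 − 0.831 = 0.169.
P(S|2) = 1 − 0.442 = 0.558.
P(S|3) = 1 − 0.764 = 0.236.
P(S|4) = 1 − 0.964 = 0.036.
P(S) = P(S|1)·P(1) + P(S|2)·P(2) + P(S|3)·P(3) + P(S|4)·P(4) + P(S|5)·P(5) + P(S|6)·P(6)
      = 0.169·0.155 + 0.558·0.155 + 0.236·0.151 + 0.036·0.088 + 0.06·0.156 + 0.652·0.295
      = 0.026195 + 0.08649 + 0.035636 + 0.003168 + 0.00936 + 0.19234 = 0.353189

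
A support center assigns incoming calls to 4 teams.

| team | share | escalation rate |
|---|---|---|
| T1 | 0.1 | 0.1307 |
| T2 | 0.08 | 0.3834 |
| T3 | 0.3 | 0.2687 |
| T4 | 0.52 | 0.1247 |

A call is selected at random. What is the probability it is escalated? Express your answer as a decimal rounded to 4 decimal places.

P(E) = P(E|T1)·P(T1) + P(E|T2)·P(T2) + P(E|T3)·P(T3) + P(E|T4)·P(T4)
      = 0.1307·0.1 + 0.3834·0.08 + 0.2687·0.3 + 0.1247·0.52
      = 0.01307 + 0.030672 + 0.08061 + 0.064844 = 0.189196

P(E) ≈ 0.1892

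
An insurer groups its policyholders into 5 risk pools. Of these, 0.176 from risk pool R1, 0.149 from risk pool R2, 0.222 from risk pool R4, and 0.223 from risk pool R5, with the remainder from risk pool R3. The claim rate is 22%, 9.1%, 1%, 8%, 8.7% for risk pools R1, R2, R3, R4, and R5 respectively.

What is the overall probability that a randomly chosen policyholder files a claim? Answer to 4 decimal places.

P(R3) = 1 − (0.176 + 0.149 + 0.222 + 0.223) = 0.23.
P(C) = P(C|R1)·P(R1) + P(C|R2)·P(R2) + P(C|R3)·P(R3) + P(C|R4)·P(R4) + P(C|R5)·P(R5)
      = 0.22·0.176 + 0.091·0.149 + 0.01·0.23 + 0.08·0.222 + 0.087·0.223
      = 0.03872 + 0.013559 + 0.0023 + 0.01776 + 0.019401 = 0.09174

P(C) ≈ 0.0917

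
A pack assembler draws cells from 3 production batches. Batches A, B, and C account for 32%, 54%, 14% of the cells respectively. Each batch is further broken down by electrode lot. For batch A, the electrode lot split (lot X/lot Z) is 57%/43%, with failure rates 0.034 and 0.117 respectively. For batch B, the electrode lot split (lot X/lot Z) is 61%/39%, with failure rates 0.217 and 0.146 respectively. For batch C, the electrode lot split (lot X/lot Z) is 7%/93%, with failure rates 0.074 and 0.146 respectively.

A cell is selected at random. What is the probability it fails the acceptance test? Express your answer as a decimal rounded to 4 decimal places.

P(F|A) = 0.57·0.034 + 0.43·0.117 = 0.01938 + 0.05031 = 0.06969
P(F|B) = 0.61·0.217 + 0.39·0.146 = 0.13237 + 0.05694 = 0.18931
P(F|C) = 0.07·0.074 + 0.93·0.146 = 0.00518 + 0.13578 = 0.14096
Then overall,
P(F) = 0.32·0.06969 + 0.54·0.18931 + 0.14·0.14096
      = 0.0223008 + 0.1022274 + 0.0197344 = 0.1442626

0.1443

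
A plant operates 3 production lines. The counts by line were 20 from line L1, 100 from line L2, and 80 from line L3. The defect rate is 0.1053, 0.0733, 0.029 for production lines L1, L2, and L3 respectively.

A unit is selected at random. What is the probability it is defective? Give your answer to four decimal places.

Total: 20 + 100 + 80 = 200.
P(L1) = 20/200 = 0.1. P(L2) = 100/200 = 0.5. P(L3) = 80/200 = 0.4.
Using total probability over the partition,
P(D) = P(D|L1)·P(L1) + P(D|L2)·P(L2) + P(D|L3)·P(L3)
      = 0.1053·0.1 + 0.0733·0.5 + 0.029·0.4
      = 0.01053 + 0.03665 + 0.0116 = 0.05878

0.0588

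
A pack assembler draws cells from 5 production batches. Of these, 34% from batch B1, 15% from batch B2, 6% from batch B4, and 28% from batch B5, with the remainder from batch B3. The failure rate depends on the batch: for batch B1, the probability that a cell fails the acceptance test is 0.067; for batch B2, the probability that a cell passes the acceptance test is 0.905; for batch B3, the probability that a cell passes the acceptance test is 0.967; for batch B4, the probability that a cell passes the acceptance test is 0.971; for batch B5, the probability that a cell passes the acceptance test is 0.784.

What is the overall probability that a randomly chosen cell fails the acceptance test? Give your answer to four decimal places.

0.1049

P(B3) = 1 − (0.34 + 0.15 + 0.06 + 0.28) = 0.17.
P(F|B2) = 1 − 0.905 = 0.095.
P(F|B3) = 1 − 0.967 = 0.033.
P(F|B4) = 1 − 0.971 = 0.029.
P(F|B5) = 1 − 0.784 = 0.216.
By the law of total probability,
P(F) = P(F|B1)·P(B1) + P(F|B2)·P(B2) + P(F|B3)·P(B3) + P(F|B4)·P(B4) + P(F|B5)·P(B5)
      = 0.067·0.34 + 0.095·0.15 + 0.033·0.17 + 0.029·0.06 + 0.216·0.28
      = 0.02278 + 0.01425 + 0.00561 + 0.00174 + 0.06048 = 0.10486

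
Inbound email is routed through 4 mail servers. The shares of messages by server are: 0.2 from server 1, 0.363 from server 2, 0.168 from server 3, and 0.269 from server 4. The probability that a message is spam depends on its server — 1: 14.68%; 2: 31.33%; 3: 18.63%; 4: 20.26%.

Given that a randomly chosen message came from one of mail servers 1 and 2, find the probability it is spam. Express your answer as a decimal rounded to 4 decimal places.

Let J = {1, 2}.
P(J) = 0.2 + 0.363 = 0.563.
P(S ∩ J) = 0.1468·0.2 + 0.3133·0.363 = 0.02936 + 0.1137279 = 0.1430879.
P(S | J) = 0.1430879 / 0.563 = 0.254153…

P(S|J) ≈ 0.2542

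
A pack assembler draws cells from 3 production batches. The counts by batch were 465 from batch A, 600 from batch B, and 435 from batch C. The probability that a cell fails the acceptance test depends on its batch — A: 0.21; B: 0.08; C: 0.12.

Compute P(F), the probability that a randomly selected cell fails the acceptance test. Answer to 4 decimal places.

Total: 465 + 600 + 435 = 1500.
P(A) = 465/1500 = 0.31. P(B) = 600/1500 = 0.4. P(C) = 435/1500 = 0.29.
P(F) = P(F|A)·P(A) + P(F|B)·P(B) + P(F|C)·P(C)
      = 0.21·0.31 + 0.08·0.4 + 0.12·0.29
      = 0.0651 + 0.032 + 0.0348 = 0.1319

P(F) ≈ 0.1319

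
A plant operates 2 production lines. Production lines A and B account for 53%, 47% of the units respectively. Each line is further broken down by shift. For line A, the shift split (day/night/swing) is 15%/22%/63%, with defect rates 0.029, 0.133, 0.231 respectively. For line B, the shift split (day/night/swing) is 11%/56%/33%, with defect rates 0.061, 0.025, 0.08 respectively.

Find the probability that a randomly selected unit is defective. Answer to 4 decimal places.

0.1171

P(D|A) = 0.15·0.029 + 0.22·0.133 + 0.63·0.231 = 0.00435 + 0.02926 + 0.14553 = 0.17914
P(D|B) = 0.11·0.061 + 0.56·0.025 + 0.33·0.08 = 0.00671 + 0.014 + 0.0264 = 0.04711
By total probability over the outer partition,
P(D) = 0.53·0.17914 + 0.47·0.04711
      = 0.0949442 + 0.0221417 = 0.1170859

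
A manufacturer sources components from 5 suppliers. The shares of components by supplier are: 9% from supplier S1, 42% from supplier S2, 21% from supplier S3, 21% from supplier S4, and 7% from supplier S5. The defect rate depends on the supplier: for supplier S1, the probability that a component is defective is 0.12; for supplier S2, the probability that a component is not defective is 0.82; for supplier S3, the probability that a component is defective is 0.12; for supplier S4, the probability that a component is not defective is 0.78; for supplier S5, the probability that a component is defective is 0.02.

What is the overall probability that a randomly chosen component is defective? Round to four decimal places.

0.1592

P(D|S2) = 1 − 0.82 = 0.18.
P(D|S4) = 1 − 0.78 = 0.22.
P(D) = P(D|S1)·P(S1) + P(D|S2)·P(S2) + P(D|S3)·P(S3) + P(D|S4)·P(S4) + P(D|S5)·P(S5)
      = 0.12·0.09 + 0.18·0.42 + 0.12·0.21 + 0.22·0.21 + 0.02·0.07
      = 0.0108 + 0.0756 + 0.0252 + 0.0462 + 0.0014 = 0.1592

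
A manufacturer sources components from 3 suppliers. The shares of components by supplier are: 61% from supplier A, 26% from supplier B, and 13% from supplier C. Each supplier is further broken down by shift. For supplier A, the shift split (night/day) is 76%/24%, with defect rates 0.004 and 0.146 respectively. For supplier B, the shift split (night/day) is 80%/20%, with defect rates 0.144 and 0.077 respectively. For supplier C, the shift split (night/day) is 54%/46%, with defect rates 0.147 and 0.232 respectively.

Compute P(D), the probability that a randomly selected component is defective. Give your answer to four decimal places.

P(D|A) = 0.76·0.004 + 0.24·0.146 = 0.00304 + 0.03504 = 0.03808
P(D|B) = 0.8·0.144 + 0.2·0.077 = 0.1152 + 0.0154 = 0.1306
P(D|C) = 0.54·0.147 + 0.46·0.232 = 0.07938 + 0.10672 = 0.1861
Then overall,
P(D) = 0.61·0.03808 + 0.26·0.1306 + 0.13·0.1861
      = 0.0232288 + 0.033956 + 0.024193 = 0.0813778

P(D) ≈ 0.0814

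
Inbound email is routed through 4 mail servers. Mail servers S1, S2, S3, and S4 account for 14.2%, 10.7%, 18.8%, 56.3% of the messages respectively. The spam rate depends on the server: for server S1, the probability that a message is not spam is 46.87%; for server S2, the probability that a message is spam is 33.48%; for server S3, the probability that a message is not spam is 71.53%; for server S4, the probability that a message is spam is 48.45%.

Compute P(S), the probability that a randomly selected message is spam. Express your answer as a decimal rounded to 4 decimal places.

0.4376

P(S|S1) = 1 − 0.4687 = 0.5313.
P(S|S3) = 1 − 0.7153 = 0.2847.
P(S) = P(S|S1)·P(S1) + P(S|S2)·P(S2) + P(S|S3)·P(S3) + P(S|S4)·P(S4)
      = 0.5313·0.142 + 0.3348·0.107 + 0.2847·0.188 + 0.4845·0.563
      = 0.0754446 + 0.0358236 + 0.0535236 + 0.2727735 = 0.4375653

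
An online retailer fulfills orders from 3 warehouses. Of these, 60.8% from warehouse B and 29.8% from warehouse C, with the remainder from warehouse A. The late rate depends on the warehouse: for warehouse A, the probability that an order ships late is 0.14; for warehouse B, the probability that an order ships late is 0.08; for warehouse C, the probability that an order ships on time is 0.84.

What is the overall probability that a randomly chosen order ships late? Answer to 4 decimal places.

P(A) = 1 − (0.608 + 0.298) = 0.094.
P(L|C) = 1 − 0.84 = 0.16.
P(L) = P(L|A)·P(A) + P(L|B)·P(B) + P(L|C)·P(C)
      = 0.14·0.094 + 0.08·0.608 + 0.16·0.298
      = 0.01316 + 0.04864 + 0.04768 = 0.10948

0.1095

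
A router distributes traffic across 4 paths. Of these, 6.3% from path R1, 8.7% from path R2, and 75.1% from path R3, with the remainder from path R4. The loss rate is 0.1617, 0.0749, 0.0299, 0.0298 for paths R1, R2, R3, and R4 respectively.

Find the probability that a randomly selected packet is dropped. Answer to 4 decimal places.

P(R4) = 1 − (0.063 + 0.087 + 0.751) = 0.099.
By the law of total probability,
P(L) = P(L|R1)·P(R1) + P(L|R2)·P(R2) + P(L|R3)·P(R3) + P(L|R4)·P(R4)
      = 0.1617·0.063 + 0.0749·0.087 + 0.0299·0.751 + 0.0298·0.099
      = 0.0101871 + 0.0065163 + 0.0224549 + 0.0029502 = 0.0421085

P(L) ≈ 0.0421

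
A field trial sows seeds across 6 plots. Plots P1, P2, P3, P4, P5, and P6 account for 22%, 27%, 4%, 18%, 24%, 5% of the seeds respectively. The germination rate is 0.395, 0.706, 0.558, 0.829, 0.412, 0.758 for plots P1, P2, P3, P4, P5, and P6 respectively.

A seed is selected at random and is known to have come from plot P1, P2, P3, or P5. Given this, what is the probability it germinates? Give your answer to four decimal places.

P(G|S) ≈ 0.5178

Let S = {P1, P2, P3, P5}.
P(S) = 0.22 + 0.27 + 0.04 + 0.24 = 0.77.
P(G ∩ S) = 0.395·0.22 + 0.706·0.27 + 0.558·0.04 + 0.412·0.24 = 0.0869 + 0.19062 + 0.02232 + 0.09888 = 0.39872.
P(G | S) = 0.39872 / 0.77 = 0.517818…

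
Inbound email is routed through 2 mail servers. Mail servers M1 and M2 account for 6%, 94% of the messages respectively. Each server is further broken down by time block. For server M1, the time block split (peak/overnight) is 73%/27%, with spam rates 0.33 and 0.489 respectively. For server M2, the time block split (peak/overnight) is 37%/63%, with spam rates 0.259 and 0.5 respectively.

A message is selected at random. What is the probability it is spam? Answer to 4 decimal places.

P(S) ≈ 0.4086

P(S|M1) = 0.73·0.33 + 0.27·0.489 = 0.2409 + 0.13203 = 0.37293
P(S|M2) = 0.37·0.259 + 0.63·0.5 = 0.09583 + 0.315 = 0.41083
Then overall,
P(S) = 0.06·0.37293 + 0.94·0.41083
      = 0.0223758 + 0.3861802 = 0.408556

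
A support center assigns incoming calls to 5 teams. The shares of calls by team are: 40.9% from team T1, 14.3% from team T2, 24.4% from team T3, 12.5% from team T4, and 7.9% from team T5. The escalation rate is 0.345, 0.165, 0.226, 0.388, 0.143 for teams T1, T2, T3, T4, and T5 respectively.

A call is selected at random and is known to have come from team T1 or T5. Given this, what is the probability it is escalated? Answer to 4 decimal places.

0.3123

Let S = {T1, T5}.
P(S) = 0.409 + 0.079 = 0.488.
P(E ∩ S) = 0.345·0.409 + 0.143·0.079 = 0.141105 + 0.011297 = 0.152402.
P(E | S) = 0.152402 / 0.488 = 0.312299…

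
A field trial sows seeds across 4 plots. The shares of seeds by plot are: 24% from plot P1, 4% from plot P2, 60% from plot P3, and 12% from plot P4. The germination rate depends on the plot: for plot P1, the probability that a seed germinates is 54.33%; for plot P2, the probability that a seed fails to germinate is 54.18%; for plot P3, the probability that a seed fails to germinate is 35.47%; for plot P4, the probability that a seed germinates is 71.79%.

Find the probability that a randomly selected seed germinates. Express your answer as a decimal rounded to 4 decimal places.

P(G|P2) = 1 − 0.5418 = 0.4582.
P(G|P3) = 1 − 0.3547 = 0.6453.
Summing over the partition,
P(G) = P(G|P1)·P(P1) + P(G|P2)·P(P2) + P(G|P3)·P(P3) + P(G|P4)·P(P4)
      = 0.5433·0.24 + 0.4582·0.04 + 0.6453·0.6 + 0.7179·0.12
      = 0.130392 + 0.018328 + 0.38718 + 0.086148 = 0.622048

0.6220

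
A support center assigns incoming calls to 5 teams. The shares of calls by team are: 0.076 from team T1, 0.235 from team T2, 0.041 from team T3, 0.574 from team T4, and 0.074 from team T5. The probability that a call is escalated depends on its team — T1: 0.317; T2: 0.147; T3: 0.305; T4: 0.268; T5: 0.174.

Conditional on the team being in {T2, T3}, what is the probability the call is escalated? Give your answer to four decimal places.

0.1705

Let S = {T2, T3}.
P(S) = 0.235 + 0.041 = 0.276.
P(E ∩ S) = 0.147·0.235 + 0.305·0.041 = 0.034545 + 0.012505 = 0.04705.
P(E | S) = 0.04705 / 0.276 = 0.170471…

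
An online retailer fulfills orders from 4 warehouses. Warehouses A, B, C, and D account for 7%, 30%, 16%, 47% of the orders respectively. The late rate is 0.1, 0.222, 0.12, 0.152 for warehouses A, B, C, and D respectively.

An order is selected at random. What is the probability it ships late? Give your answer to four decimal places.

Using total probability over the partition,
P(L) = P(L|A)·P(A) + P(L|B)·P(B) + P(L|C)·P(C) + P(L|D)·P(D)
      = 0.1·0.07 + 0.222·0.3 + 0.12·0.16 + 0.152·0.47
      = 0.007 + 0.0666 + 0.0192 + 0.07144 = 0.16424

0.1642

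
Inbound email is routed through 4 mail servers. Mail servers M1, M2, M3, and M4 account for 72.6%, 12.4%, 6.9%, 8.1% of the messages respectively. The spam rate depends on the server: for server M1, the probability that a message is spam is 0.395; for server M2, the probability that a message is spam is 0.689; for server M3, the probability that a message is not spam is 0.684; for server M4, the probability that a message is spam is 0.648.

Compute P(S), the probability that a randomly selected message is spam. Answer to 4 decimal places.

P(S) ≈ 0.4465

P(S|M3) = 1 − 0.684 = 0.316.
Summing over the partition,
P(S) = P(S|M1)·P(M1) + P(S|M2)·P(M2) + P(S|M3)·P(M3) + P(S|M4)·P(M4)
      = 0.395·0.726 + 0.689·0.124 + 0.316·0.069 + 0.648·0.081
      = 0.28677 + 0.085436 + 0.021804 + 0.052488 = 0.446498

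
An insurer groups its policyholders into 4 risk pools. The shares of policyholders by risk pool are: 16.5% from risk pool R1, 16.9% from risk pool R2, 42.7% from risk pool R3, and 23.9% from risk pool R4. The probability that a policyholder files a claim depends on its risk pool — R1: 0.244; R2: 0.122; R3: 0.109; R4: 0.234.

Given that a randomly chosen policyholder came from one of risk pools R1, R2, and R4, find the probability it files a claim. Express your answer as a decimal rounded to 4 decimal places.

Let S = {R1, R2, R4}.
P(S) = 0.165 + 0.169 + 0.239 = 0.573.
P(C ∩ S) = 0.244·0.165 + 0.122·0.169 + 0.234·0.239 = 0.04026 + 0.020618 + 0.055926 = 0.116804.
P(C | S) = 0.116804 / 0.573 = 0.203846…

0.2038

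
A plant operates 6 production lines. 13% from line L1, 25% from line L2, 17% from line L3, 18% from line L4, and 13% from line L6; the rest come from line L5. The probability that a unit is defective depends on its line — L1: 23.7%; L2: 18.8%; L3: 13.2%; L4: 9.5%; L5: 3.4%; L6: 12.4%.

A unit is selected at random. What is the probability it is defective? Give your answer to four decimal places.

P(L5) = 1 − (0.13 + 0.25 + 0.17 + 0.18 + 0.13) = 0.14.
Summing over the partition,
P(D) = P(D|L1)·P(L1) + P(D|L2)·P(L2) + P(D|L3)·P(L3) + P(D|L4)·P(L4) + P(D|L5)·P(L5) + P(D|L6)·P(L6)
      = 0.237·0.13 + 0.188·0.25 + 0.132·0.17 + 0.095·0.18 + 0.034·0.14 + 0.124·0.13
      = 0.03081 + 0.047 + 0.02244 + 0.0171 + 0.00476 + 0.01612 = 0.13823

0.1382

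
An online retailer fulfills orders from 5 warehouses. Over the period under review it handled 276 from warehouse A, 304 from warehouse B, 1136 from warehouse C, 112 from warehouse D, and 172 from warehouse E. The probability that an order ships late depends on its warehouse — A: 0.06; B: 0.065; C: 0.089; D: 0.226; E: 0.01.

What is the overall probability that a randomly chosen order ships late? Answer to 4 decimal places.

Total: 276 + 304 + 1136 + 112 + 172 = 2000.
P(A) = 276/2000 = 0.138. P(B) = 304/2000 = 0.152. P(C) = 1136/2000 = 0.568. P(D) = 112/2000 = 0.056. P(E) = 172/2000 = 0.086.
By the law of total probability,
P(L) = P(L|A)·P(A) + P(L|B)·P(B) + P(L|C)·P(C) + P(L|D)·P(D) + P(L|E)·P(E)
      = 0.06·0.138 + 0.065·0.152 + 0.089·0.568 + 0.226·0.056 + 0.01·0.086
      = 0.00828 + 0.00988 + 0.050552 + 0.012656 + 0.00086 = 0.082228

P(L) ≈ 0.0822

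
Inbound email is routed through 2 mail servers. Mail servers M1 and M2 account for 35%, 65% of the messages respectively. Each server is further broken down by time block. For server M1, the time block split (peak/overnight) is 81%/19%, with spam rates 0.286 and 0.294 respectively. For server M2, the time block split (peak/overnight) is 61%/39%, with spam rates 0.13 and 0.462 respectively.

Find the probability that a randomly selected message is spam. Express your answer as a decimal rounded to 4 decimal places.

P(S) ≈ 0.2693

P(S|M1) = 0.81·0.286 + 0.19·0.294 = 0.23166 + 0.05586 = 0.28752
P(S|M2) = 0.61·0.13 + 0.39·0.462 = 0.0793 + 0.18018 = 0.25948
By total probability over the outer partition,
P(S) = 0.35·0.28752 + 0.65·0.25948
      = 0.100632 + 0.168662 = 0.269294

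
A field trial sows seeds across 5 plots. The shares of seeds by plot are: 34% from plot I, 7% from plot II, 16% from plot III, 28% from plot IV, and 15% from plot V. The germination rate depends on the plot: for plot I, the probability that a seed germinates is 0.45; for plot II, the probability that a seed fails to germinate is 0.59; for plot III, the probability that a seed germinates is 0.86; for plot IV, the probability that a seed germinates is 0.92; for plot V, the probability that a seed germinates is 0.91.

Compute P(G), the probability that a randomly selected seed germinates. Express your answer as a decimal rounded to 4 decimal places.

P(G|II) = 1 − 0.59 = 0.41.
P(G) = P(G|I)·P(I) + P(G|II)·P(II) + P(G|III)·P(III) + P(G|IV)·P(IV) + P(G|V)·P(V)
      = 0.45·0.34 + 0.41·0.07 + 0.86·0.16 + 0.92·0.28 + 0.91·0.15
      = 0.153 + 0.0287 + 0.1376 + 0.2576 + 0.1365 = 0.7134

0.7134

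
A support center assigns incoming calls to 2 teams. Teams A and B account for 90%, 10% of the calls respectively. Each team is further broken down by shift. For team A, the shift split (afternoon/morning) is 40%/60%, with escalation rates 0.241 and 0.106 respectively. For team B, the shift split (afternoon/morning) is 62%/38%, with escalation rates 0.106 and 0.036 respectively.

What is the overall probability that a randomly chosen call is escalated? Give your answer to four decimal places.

P(E|A) = 0.4·0.241 + 0.6·0.106 = 0.0964 + 0.0636 = 0.16
P(E|B) = 0.62·0.106 + 0.38·0.036 = 0.06572 + 0.01368 = 0.0794
Then overall,
P(E) = 0.9·0.16 + 0.1·0.0794
      = 0.144 + 0.00794 = 0.15194

P(E) ≈ 0.1519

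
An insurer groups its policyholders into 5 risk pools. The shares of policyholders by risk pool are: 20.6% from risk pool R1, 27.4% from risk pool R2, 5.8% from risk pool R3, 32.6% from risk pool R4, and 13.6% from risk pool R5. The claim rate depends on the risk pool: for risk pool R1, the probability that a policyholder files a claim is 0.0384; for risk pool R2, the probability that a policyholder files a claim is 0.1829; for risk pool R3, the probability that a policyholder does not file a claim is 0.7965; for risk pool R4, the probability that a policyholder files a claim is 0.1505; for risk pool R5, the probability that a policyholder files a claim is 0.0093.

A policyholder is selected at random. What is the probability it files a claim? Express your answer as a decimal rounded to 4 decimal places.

P(C|R3) = 1 − 0.7965 = 0.2035.
P(C) = P(C|R1)·P(R1) + P(C|R2)·P(R2) + P(C|R3)·P(R3) + P(C|R4)·P(R4) + P(C|R5)·P(R5)
      = 0.0384·0.206 + 0.1829·0.274 + 0.2035·0.058 + 0.1505·0.326 + 0.0093·0.136
      = 0.0079104 + 0.0501146 + 0.011803 + 0.049063 + 0.0012648 = 0.1201558

0.1202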